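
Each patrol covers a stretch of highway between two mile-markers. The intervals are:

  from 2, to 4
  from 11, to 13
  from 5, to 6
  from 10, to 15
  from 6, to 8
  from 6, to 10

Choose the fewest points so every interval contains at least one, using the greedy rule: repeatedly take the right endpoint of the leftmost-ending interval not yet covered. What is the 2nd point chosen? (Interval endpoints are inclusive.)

Sort by right endpoint; whenever an interval is uncovered, place a point at its right end.
Sorted: [2,4] [5,6] [6,8] [6,10] [11,13] [10,15]
{[2,4]} hit by 4; {[5,6],[6,8],[6,10]} hit by 6; {[11,13],[10,15]} hit by 13.
Points: 4, 6, 13 (3 total).

6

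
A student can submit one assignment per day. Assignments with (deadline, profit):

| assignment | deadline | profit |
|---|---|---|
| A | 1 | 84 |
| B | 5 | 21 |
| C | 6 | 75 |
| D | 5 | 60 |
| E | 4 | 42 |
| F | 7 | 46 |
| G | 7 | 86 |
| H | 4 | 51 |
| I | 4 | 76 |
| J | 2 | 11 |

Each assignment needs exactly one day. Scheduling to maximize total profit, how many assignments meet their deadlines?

7

Profit order: G=86 A=84 I=76 C=75 D=60 H=51 F=46 E=42 B=21 J=11
Assign: G→slot 7, A→slot 1, I→slot 4, C→slot 6, D→slot 5, H→slot 3, F→slot 2, E skipped, B skipped, J skipped.
Slots: [1:A] [2:F] [3:H] [4:I] [5:D] [6:C] [7:G]
7 of 10 scheduled.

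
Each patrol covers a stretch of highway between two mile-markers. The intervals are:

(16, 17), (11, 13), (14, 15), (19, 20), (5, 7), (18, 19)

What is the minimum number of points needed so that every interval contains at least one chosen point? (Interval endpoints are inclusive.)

5

Process intervals by earliest right end; each time one isn't hit yet, stab at its right endpoint.
By right end: [5,7]  [11,13]  [14,15]  [16,17]  [18,19]  [19,20]
[5,7] uncovered → point at 7; [11,13] uncovered → point at 13; [14,15] uncovered → point at 15; [16,17] uncovered → point at 17; [18,19] uncovered → point at 19.
Points: 7, 13, 15, 17, 19 (5 total).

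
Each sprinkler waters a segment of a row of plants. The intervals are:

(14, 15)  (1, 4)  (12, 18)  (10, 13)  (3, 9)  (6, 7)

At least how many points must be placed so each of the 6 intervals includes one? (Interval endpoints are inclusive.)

Sort by right endpoint; whenever an interval is uncovered, place a point at its right end.
Sorted: [1,4] [6,7] [3,9] [10,13] [14,15] [12,18]
{[1,4]} hit by 4; {[6,7],[3,9]} hit by 7; {[10,13]} hit by 13; {[14,15],[12,18]} hit by 15.
Points: 4, 7, 13, 15 (4 total).

4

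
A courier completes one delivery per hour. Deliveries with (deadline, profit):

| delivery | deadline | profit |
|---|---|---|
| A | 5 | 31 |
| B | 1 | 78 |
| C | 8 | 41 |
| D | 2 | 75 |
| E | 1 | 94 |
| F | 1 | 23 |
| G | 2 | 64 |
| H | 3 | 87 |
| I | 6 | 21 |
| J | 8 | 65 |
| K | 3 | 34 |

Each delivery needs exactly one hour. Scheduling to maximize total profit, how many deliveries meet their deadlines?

Sort by profit descending; place each in the latest free slot ≤ its deadline.
By profit: E(d1,94), H(d3,87), B(d1,78), D(d2,75), J(d8,65), G(d2,64), C(d8,41), K(d3,34), A(d5,31), F(d1,23), I(d6,21)
E→slot 1; H→slot 3; B skipped; D→slot 2; J→slot 8; G skipped; C→slot 7; K skipped; A→slot 5; F skipped; I→slot 6.
7 of 11 scheduled.

7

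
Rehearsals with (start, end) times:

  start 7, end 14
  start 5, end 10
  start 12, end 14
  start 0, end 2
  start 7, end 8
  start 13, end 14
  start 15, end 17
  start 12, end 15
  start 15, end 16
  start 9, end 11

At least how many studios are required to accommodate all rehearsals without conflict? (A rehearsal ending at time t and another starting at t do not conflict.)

4

The answer is the maximum number of intervals overlapping at any instant.
starts: [0, 5, 7, 7, 9, 12, 12, 13, 15, 15]
ends:   [2, 8, 10, 11, 14, 14, 14, 15, 16, 17]
s0→1 e2→0 s5→1 s7→2 s7→3 e8→2 s9→3 e10→2 e11→1 s12→2 s12→3 s13→4  — peak 4.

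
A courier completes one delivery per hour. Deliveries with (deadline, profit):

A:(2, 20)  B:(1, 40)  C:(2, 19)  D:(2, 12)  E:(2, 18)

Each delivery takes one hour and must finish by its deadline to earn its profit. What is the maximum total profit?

Take jobs in profit order; each goes to the latest open slot no later than its deadline.
By profit: B(d1,40), A(d2,20), C(d2,19), E(d2,18), D(d2,12)
B→slot 1; A→slot 2; C skipped; E skipped; D skipped.
Profit = 40 + 20 = 60

60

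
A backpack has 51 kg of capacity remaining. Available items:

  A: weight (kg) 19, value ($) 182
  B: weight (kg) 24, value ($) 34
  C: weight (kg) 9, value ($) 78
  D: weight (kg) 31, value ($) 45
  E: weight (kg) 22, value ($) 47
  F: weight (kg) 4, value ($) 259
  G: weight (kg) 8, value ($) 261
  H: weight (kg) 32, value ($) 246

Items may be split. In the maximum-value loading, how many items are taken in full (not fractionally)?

4

Greedy by value/weight ratio, highest first.
Ratios (sorted): F 64.75, G 32.62, A 9.58, C 8.67, H 7.69, E 2.14, D 1.45, B 1.42
take F (4 @ 259); take G (8 @ 261); take A (19 @ 182); take C (9 @ 78); take 11/32 of H → 84.56. Capacity used 51/51.
4 item(s) taken whole; one partial (take 11/32 of H).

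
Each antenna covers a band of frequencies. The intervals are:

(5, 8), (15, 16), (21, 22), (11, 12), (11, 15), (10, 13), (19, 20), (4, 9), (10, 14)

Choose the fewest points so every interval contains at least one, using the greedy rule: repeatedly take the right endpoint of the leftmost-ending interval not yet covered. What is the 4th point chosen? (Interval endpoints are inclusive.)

20

Process intervals by earliest right end; each time one isn't hit yet, stab at its right endpoint.
By right end: [5,8]  [4,9]  [11,12]  [10,13]  [10,14]  [11,15]  [15,16]  [19,20]  [21,22]
[5,8] uncovered → point at 8; [11,12] uncovered → point at 12; [15,16] uncovered → point at 16; [19,20] uncovered → point at 20; [21,22] uncovered → point at 22.
Points: 8, 12, 16, 20, 22 (5 total).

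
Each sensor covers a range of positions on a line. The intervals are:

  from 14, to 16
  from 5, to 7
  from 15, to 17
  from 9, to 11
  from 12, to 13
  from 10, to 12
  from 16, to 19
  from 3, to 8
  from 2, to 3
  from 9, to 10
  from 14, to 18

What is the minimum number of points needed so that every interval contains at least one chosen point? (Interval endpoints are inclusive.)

Process intervals by earliest right end; each time one isn't hit yet, stab at its right endpoint.
Sorted: [2,3] [5,7] [3,8] [9,10] [9,11] [10,12] [12,13] [14,16] [15,17] [14,18] [16,19]
{[2,3]} hit by 3; {[5,7],[3,8]} hit by 7; {[9,10],[9,11],[10,12]} hit by 10; {[12,13]} hit by 13; {[14,16],[15,17],[14,18],[16,19]} hit by 16.
Points: 3, 7, 10, 13, 16 (5 total).

5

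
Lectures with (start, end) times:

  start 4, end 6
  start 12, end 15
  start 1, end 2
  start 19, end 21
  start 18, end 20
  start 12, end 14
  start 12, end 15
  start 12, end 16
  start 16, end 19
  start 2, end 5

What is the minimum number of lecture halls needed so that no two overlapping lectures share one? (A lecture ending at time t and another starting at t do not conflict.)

4

Events (time:±→running): 1:+→1 2:-→0 2:+→1 4:+→2 5:-→1 6:-→0 12:+→1 12:+→2 12:+→3 12:+→4 … peak 4.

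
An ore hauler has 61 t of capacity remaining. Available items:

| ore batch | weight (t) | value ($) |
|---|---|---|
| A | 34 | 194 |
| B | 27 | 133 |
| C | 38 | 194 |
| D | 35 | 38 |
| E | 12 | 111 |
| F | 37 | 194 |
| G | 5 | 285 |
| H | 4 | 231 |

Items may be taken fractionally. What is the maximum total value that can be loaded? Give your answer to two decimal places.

852.46

Order: H (231/4=57.75) > G (285/5=57.00) > E (111/12=9.25) > A (194/34=5.71) > F (194/37=5.24) > C (194/38=5.11) > B (133/27=4.93) > D (38/35=1.09)
Fill: take H (4 @ 231) → take G (5 @ 285) → take E (12 @ 111) → take A (34 @ 194) → take 6/37 of F → 31.46; 61/61 used.
Total value = 852.46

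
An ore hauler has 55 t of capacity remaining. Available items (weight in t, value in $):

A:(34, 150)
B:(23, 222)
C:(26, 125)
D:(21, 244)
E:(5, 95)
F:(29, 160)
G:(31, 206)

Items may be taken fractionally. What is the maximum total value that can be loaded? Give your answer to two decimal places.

Greedy by value/weight ratio, highest first.
Order: E (95/5=19.00) > D (244/21=11.62) > B (222/23=9.65) > G (206/31=6.65) > F (160/29=5.52) > C (125/26=4.81) > A (150/34=4.41)
Fill: take E (5 @ 95) → take D (21 @ 244) → take B (23 @ 222) → take 6/31 of G → 39.87; 55/55 used.
Total value = 600.87

600.87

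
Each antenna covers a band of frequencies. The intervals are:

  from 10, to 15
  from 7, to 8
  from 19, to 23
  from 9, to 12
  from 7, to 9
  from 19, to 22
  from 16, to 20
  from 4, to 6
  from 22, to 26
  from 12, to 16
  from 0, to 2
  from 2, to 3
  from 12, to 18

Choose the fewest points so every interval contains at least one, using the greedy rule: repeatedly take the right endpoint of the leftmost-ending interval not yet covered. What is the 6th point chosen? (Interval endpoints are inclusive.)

26

Sorted: [0,2] [2,3] [4,6] [7,8] [7,9] [9,12] [10,15] [12,16] [12,18] [16,20] [19,22] [19,23] [22,26]
{[0,2],[2,3]} hit by 2; {[4,6]} hit by 6; {[7,8],[7,9]} hit by 8; {[9,12],[10,15],[12,16],[12,18]} hit by 12; {[16,20],[19,22],[19,23]} hit by 20; {[22,26]} hit by 26.
Points: 2, 6, 8, 12, 20, 26 (6 total).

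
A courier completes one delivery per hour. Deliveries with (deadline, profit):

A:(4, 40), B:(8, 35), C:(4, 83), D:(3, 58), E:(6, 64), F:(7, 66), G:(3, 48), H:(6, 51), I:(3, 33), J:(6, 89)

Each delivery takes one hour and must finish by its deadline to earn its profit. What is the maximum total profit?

Profit order: J=89 C=83 F=66 E=64 D=58 H=51 G=48 A=40 B=35 I=33
Assign: J→slot 6, C→slot 4, F→slot 7, E→slot 5, D→slot 3, H→slot 2, G→slot 1, A skipped, B→slot 8, I skipped.
Slots: [1:G] [2:H] [3:D] [4:C] [5:E] [6:J] [7:F] [8:B]
Profit = 48 + 51 + 58 + 83 + 64 + 89 + 66 + 35 = 494

494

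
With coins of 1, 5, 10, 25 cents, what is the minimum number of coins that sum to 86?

5

86 − 3×25→11 − 1×10→1 − 1×1→0
Total coins = 3 + 1 + 1 = 5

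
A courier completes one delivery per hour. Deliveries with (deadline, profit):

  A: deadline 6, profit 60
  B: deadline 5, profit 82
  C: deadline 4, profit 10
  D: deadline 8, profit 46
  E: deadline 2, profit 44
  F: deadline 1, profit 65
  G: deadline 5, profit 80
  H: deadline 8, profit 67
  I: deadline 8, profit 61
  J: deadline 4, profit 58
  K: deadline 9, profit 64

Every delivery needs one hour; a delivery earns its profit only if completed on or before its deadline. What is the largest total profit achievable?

Sort by profit descending; place each in the latest free slot ≤ its deadline.
By profit: B(d5,82), G(d5,80), H(d8,67), F(d1,65), K(d9,64), I(d8,61), A(d6,60), J(d4,58), D(d8,46), E(d2,44), C(d4,10)
B→slot 5; G→slot 4; H→slot 8; F→slot 1; K→slot 9; I→slot 7; A→slot 6; J→slot 3; D→slot 2; E skipped; C skipped.
Profit = 65 + 46 + 58 + 80 + 82 + 60 + 61 + 67 + 64 = 583

583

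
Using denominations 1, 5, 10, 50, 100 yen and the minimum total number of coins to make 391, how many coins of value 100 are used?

391 − 3×100→91 − 1×50→41 − 4×10→1 − 1×1→0
Count of 100: 3

3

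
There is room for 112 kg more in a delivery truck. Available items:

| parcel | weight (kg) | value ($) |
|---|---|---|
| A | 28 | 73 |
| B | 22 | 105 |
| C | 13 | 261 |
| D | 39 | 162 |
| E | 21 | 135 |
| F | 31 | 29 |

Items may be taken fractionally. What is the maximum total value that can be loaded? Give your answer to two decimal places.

Order: C (261/13=20.08) > E (135/21=6.43) > B (105/22=4.77) > D (162/39=4.15) > A (73/28=2.61) > F (29/31=0.94)
Fill: take C (13 @ 261) → take E (21 @ 135) → take B (22 @ 105) → take D (39 @ 162) → take 17/28 of A → 44.32; 112/112 used.
Total value = 707.32

707.32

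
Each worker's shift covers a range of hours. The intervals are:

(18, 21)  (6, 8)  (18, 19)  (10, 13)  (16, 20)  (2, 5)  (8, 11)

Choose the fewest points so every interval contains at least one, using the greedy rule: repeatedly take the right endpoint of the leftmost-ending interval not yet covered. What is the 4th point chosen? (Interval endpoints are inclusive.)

Process intervals by earliest right end; each time one isn't hit yet, stab at its right endpoint.
Sorted: [2,5] [6,8] [8,11] [10,13] [18,19] [16,20] [18,21]
{[2,5]} hit by 5; {[6,8],[8,11]} hit by 8; {[10,13]} hit by 13; {[18,19],[16,20],[18,21]} hit by 19.
Points: 5, 8, 13, 19 (4 total).

19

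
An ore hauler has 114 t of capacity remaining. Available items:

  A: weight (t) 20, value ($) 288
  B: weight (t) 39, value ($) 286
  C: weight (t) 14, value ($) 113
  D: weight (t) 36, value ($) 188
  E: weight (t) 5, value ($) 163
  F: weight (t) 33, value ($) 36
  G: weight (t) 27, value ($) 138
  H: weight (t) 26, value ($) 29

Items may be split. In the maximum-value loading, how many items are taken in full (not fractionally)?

Greedy by value/weight ratio, highest first.
Order: E (163/5=32.60) > A (288/20=14.40) > C (113/14=8.07) > B (286/39=7.33) > D (188/36=5.22) > G (138/27=5.11) > H (29/26=1.12) > F (36/33=1.09)
Fill: take E (5 @ 163) → take A (20 @ 288) → take C (14 @ 113) → take B (39 @ 286) → take D (36 @ 188); 114/114 used.
5 item(s) taken whole.

5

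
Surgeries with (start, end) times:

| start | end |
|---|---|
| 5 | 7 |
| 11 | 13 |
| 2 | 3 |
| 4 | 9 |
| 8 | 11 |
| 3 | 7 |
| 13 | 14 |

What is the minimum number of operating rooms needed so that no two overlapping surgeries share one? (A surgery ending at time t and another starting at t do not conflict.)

The answer is the maximum number of intervals overlapping at any instant.
starts: [2, 3, 4, 5, 8, 11, 13]
ends:   [3, 7, 7, 9, 11, 13, 14]
s2→1 e3→0 s3→1 s4→2 s5→3  — peak 3.

3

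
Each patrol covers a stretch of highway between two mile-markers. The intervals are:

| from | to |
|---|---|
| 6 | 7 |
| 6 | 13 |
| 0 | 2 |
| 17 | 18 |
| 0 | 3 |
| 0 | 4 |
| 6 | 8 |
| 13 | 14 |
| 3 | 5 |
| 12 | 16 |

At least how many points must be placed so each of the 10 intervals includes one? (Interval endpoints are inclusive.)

Process intervals by earliest right end; each time one isn't hit yet, stab at its right endpoint.
By right end: [0,2]  [0,3]  [0,4]  [3,5]  [6,7]  [6,8]  [6,13]  [13,14]  [12,16]  [17,18]
[0,2] uncovered → point at 2; [3,5] uncovered → point at 5; [6,7] uncovered → point at 7; [13,14] uncovered → point at 14; [17,18] uncovered → point at 18.
Points: 2, 5, 7, 14, 18 (5 total).

5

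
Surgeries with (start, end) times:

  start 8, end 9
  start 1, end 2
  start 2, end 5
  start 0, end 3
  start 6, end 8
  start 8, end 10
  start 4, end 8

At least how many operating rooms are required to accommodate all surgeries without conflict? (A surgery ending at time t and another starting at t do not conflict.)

2

Count concurrent intervals with a sweep; the peak is the room count.
Events (time:±→running): 0:+→1 1:+→2 … peak 2.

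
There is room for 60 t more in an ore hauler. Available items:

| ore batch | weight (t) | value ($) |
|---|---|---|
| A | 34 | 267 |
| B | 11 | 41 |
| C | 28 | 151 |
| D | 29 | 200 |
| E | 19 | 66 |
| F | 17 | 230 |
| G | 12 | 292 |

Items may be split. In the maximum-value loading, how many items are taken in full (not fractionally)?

Order: G (292/12=24.33) > F (230/17=13.53) > A (267/34=7.85) > D (200/29=6.90) > C (151/28=5.39) > B (41/11=3.73) > E (66/19=3.47)
Fill: take G (12 @ 292) → take F (17 @ 230) → take 31/34 of A → 243.44; 60/60 used.
2 item(s) taken whole; one partial (take 31/34 of A).

2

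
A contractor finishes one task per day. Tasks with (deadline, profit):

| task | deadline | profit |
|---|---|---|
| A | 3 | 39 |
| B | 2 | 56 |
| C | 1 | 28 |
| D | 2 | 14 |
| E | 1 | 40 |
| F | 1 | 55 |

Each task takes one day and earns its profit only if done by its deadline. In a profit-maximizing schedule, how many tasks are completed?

3

Profit order: B=56 F=55 E=40 A=39 C=28 D=14
Assign: B→slot 2, F→slot 1, E skipped, A→slot 3, C skipped, D skipped.
Slots: [1:F] [2:B] [3:A]
3 of 6 scheduled.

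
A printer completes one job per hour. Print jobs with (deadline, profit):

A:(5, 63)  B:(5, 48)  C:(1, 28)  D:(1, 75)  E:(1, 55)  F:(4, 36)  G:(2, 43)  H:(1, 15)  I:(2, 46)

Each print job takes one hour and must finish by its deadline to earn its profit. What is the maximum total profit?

Profit order: D=75 A=63 E=55 B=48 I=46 G=43 F=36 C=28 H=15
Assign: D→slot 1, A→slot 5, E skipped, B→slot 4, I→slot 2, G skipped, F→slot 3, C skipped, H skipped.
Slots: [1:D] [2:I] [3:F] [4:B] [5:A]
Profit = 75 + 46 + 36 + 48 + 63 = 268

268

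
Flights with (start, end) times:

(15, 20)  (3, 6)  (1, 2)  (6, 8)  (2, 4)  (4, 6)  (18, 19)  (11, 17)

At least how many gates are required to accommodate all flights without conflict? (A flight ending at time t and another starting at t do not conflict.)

The answer is the maximum number of intervals overlapping at any instant.
starts: [1, 2, 3, 4, 6, 11, 15, 18]
ends:   [2, 4, 6, 6, 8, 17, 19, 20]
s1→1 e2→0 s2→1 s3→2  — peak 2.

2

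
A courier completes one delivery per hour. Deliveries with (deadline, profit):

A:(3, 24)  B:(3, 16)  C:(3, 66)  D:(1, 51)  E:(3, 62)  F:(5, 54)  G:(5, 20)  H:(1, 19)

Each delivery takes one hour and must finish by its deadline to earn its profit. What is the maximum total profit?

Sort by profit descending; place each in the latest free slot ≤ its deadline.
Profit order: C=66 E=62 F=54 D=51 A=24 G=20 H=19 B=16
Assign: C→slot 3, E→slot 2, F→slot 5, D→slot 1, A skipped, G→slot 4, H skipped, B skipped.
Slots: [1:D] [2:E] [3:C] [4:G] [5:F]
Profit = 51 + 62 + 66 + 20 + 54 = 253

253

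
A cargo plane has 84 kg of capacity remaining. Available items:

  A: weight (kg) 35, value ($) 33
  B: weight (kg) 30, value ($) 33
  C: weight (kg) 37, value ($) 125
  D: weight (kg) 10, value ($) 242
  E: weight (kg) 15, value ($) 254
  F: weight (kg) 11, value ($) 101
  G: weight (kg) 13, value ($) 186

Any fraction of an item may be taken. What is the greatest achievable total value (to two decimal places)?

901.24

Ratios (sorted): D 24.20, E 16.93, G 14.31, F 9.18, C 3.38, B 1.10, A 0.94
take D (10 @ 242); take E (15 @ 254); take G (13 @ 186); take F (11 @ 101); take 35/37 of C → 118.24. Capacity used 84/84.
Total value = 901.24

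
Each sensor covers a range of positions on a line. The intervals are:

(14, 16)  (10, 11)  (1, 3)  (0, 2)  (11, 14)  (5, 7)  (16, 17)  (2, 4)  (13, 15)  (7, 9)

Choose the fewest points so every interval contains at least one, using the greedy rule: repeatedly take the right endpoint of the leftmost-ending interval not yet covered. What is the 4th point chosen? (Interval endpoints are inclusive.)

15

Process intervals by earliest right end; each time one isn't hit yet, stab at its right endpoint.
By right end: [0,2]  [1,3]  [2,4]  [5,7]  [7,9]  [10,11]  [11,14]  [13,15]  [14,16]  [16,17]
[0,2] uncovered → point at 2; [5,7] uncovered → point at 7; [10,11] uncovered → point at 11; [13,15] uncovered → point at 15; [16,17] uncovered → point at 17.
Points: 2, 7, 11, 15, 17 (5 total).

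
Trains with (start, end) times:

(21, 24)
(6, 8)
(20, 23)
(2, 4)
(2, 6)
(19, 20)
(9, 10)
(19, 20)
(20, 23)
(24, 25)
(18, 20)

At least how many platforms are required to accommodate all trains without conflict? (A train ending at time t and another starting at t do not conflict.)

Count concurrent intervals with a sweep; the peak is the room count.
Events (time:±→running): 2:+→1 2:+→2 4:-→1 6:-→0 6:+→1 8:-→0 9:+→1 10:-→0 18:+→1 19:+→2 19:+→3 … peak 3.

3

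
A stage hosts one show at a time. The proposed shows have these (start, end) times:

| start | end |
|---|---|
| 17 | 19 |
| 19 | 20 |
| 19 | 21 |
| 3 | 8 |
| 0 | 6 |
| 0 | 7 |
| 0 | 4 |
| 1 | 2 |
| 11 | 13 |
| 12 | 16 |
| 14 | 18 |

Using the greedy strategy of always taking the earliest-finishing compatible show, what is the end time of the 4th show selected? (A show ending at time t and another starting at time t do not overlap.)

18

Greedy by earliest finish: after sorting by end time, pick each interval compatible with the last pick.
By end time: (1,2), (0,4), (0,6), (0,7), (3,8), (11,13), (12,16), (14,18), (17,19), (19,20), (19,21).
Pick (1,2); next start ≥ 2 → (3,8); next start ≥ 8 → (11,13); next start ≥ 13 → (14,18); next start ≥ 18 → (19,20).
Selected: (1,2) (3,8) (11,13) (14,18) (19,20)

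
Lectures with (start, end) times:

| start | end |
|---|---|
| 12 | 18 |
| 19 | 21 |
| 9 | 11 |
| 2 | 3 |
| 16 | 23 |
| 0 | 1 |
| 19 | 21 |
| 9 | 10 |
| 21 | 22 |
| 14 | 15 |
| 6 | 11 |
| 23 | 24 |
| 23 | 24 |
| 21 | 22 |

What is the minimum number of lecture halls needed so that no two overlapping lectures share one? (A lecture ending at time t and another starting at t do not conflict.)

Events (time:±→running): 0:+→1 1:-→0 2:+→1 3:-→0 6:+→1 9:+→2 9:+→3 … peak 3.

3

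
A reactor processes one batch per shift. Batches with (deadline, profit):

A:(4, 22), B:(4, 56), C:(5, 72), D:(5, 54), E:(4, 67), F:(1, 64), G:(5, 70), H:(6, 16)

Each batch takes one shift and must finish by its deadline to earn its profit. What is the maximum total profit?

Take jobs in profit order; each goes to the latest open slot no later than its deadline.
Profit order: C=72 G=70 E=67 F=64 B=56 D=54 A=22 H=16
Assign: C→slot 5, G→slot 4, E→slot 3, F→slot 1, B→slot 2, D skipped, A skipped, H→slot 6.
Slots: [1:F] [2:B] [3:E] [4:G] [5:C] [6:H]
Profit = 64 + 56 + 67 + 70 + 72 + 16 = 345

345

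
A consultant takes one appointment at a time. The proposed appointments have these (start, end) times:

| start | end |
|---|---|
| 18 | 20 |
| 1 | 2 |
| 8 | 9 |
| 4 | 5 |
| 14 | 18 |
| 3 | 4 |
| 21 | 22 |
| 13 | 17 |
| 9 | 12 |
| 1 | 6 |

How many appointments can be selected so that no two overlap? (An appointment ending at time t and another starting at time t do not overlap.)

Sort by end time and greedily take each interval whose start is ≥ the last chosen end.
By end time: (1,2), (3,4), (4,5), (1,6), (8,9), (9,12), (13,17), (14,18), (18,20), (21,22).
Pick (1,2); next start ≥ 2 → (3,4); next start ≥ 4 → (4,5); next start ≥ 5 → (8,9); next start ≥ 9 → (9,12); next start ≥ 12 → (13,17); next start ≥ 17 → (18,20); next start ≥ 20 → (21,22).
Selected 8 appointments.

8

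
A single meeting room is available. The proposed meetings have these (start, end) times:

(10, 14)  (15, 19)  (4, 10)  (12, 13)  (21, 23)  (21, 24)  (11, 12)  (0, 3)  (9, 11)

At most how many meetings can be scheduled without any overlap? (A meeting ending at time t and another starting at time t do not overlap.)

6

Order by finish time; keep every interval that doesn't clash with the previous kept one.
By end time: (0,3), (4,10), (9,11), (11,12), (12,13), (10,14), (15,19), (21,23), (21,24).
Pick (0,3); next start ≥ 3 → (4,10); next start ≥ 10 → (11,12); next start ≥ 12 → (12,13); next start ≥ 13 → (15,19); next start ≥ 19 → (21,23).
Selected 6 meetings.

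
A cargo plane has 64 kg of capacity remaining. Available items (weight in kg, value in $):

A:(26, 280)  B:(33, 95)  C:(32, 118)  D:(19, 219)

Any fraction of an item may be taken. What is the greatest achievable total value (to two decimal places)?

Order: D (219/19=11.53) > A (280/26=10.77) > C (118/32=3.69) > B (95/33=2.88)
Fill: take D (19 @ 219) → take A (26 @ 280) → take 19/32 of C → 70.06; 64/64 used.
Total value = 569.06

569.06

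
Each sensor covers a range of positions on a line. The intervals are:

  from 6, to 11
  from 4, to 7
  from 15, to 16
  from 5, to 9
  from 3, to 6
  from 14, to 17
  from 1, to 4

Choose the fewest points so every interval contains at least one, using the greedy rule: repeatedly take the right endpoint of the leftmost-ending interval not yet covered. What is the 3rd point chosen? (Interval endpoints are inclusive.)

Process intervals by earliest right end; each time one isn't hit yet, stab at its right endpoint.
By right end: [1,4]  [3,6]  [4,7]  [5,9]  [6,11]  [15,16]  [14,17]
[1,4] uncovered → point at 4; [5,9] uncovered → point at 9; [15,16] uncovered → point at 16.
Points: 4, 9, 16 (3 total).

16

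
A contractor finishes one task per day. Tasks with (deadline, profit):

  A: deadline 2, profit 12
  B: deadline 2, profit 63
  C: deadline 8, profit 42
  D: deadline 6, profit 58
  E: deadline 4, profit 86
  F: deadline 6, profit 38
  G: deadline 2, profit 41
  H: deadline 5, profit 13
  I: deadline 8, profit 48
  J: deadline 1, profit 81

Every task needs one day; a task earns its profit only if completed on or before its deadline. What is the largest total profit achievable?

429

Take jobs in profit order; each goes to the latest open slot no later than its deadline.
By profit: E(d4,86), J(d1,81), B(d2,63), D(d6,58), I(d8,48), C(d8,42), G(d2,41), F(d6,38), H(d5,13), A(d2,12)
E→slot 4; J→slot 1; B→slot 2; D→slot 6; I→slot 8; C→slot 7; G skipped; F→slot 5; H→slot 3; A skipped.
Profit = 81 + 63 + 13 + 86 + 38 + 58 + 42 + 48 = 429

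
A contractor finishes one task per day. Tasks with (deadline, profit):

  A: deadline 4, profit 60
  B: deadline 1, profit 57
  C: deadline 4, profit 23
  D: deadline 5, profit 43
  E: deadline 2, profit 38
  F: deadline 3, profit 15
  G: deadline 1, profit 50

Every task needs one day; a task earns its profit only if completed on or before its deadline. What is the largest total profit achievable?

221

Sort by profit descending; place each in the latest free slot ≤ its deadline.
Profit order: A=60 B=57 G=50 D=43 E=38 C=23 F=15
Assign: A→slot 4, B→slot 1, G skipped, D→slot 5, E→slot 2, C→slot 3, F skipped.
Slots: [1:B] [2:E] [3:C] [4:A] [5:D]
Profit = 57 + 38 + 23 + 60 + 43 = 221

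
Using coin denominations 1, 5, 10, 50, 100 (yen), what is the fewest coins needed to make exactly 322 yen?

Greedy: take as many of the largest coin as possible, then repeat with the remainder.
322 − 3×100→22 − 2×10→2 − 2×1→0
Total coins = 3 + 2 + 2 = 7

7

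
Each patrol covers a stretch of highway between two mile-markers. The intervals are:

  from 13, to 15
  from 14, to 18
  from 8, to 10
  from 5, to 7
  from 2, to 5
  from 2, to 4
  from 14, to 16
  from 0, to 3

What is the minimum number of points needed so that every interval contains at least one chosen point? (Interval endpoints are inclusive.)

4

Sort by right endpoint; whenever an interval is uncovered, place a point at its right end.
By right end: [0,3]  [2,4]  [2,5]  [5,7]  [8,10]  [13,15]  [14,16]  [14,18]
[0,3] uncovered → point at 3; [5,7] uncovered → point at 7; [8,10] uncovered → point at 10; [13,15] uncovered → point at 15.
Points: 3, 7, 10, 15 (4 total).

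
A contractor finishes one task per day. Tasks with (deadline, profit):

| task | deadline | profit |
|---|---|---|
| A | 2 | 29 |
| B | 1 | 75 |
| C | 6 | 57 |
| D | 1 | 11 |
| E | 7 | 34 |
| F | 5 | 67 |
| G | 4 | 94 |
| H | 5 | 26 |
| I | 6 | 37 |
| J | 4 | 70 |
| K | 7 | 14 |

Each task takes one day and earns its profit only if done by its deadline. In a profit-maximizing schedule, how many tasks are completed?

7

Profit order: G=94 B=75 J=70 F=67 C=57 I=37 E=34 A=29 H=26 K=14 D=11
Assign: G→slot 4, B→slot 1, J→slot 3, F→slot 5, C→slot 6, I→slot 2, E→slot 7, A skipped, H skipped, K skipped, D skipped.
Slots: [1:B] [2:I] [3:J] [4:G] [5:F] [6:C] [7:E]
7 of 11 scheduled.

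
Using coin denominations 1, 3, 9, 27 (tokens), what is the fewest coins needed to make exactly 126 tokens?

126 − 4×27→18 − 2×9→0
Total coins = 4 + 2 = 6

6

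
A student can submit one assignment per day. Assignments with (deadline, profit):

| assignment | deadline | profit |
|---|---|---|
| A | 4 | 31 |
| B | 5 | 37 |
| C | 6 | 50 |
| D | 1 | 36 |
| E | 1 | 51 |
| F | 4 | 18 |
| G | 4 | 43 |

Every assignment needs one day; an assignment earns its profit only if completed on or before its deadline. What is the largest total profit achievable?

Sort by profit descending; place each in the latest free slot ≤ its deadline.
By profit: E(d1,51), C(d6,50), G(d4,43), B(d5,37), D(d1,36), A(d4,31), F(d4,18)
E→slot 1; C→slot 6; G→slot 4; B→slot 5; D skipped; A→slot 3; F→slot 2.
Profit = 51 + 18 + 31 + 43 + 37 + 50 = 230

230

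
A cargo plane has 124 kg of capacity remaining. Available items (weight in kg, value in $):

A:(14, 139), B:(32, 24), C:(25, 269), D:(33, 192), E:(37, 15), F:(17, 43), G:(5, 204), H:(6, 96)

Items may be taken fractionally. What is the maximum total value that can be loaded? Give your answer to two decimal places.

Sort by value per unit weight and fill in that order.
Order: G (204/5=40.80) > H (96/6=16.00) > C (269/25=10.76) > A (139/14=9.93) > D (192/33=5.82) > F (43/17=2.53) > B (24/32=0.75) > E (15/37=0.41)
Fill: take G (5 @ 204) → take H (6 @ 96) → take C (25 @ 269) → take A (14 @ 139) → take D (33 @ 192) → take F (17 @ 43) → take 24/32 of B → 18.00; 124/124 used.
Total value = 961.00

961.00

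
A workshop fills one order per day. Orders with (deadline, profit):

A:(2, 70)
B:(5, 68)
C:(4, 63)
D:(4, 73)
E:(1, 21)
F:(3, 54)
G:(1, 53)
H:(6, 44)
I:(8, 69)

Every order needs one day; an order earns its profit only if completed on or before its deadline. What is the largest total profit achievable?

Sort by profit descending; place each in the latest free slot ≤ its deadline.
By profit: D(d4,73), A(d2,70), I(d8,69), B(d5,68), C(d4,63), F(d3,54), G(d1,53), H(d6,44), E(d1,21)
D→slot 4; A→slot 2; I→slot 8; B→slot 5; C→slot 3; F→slot 1; G skipped; H→slot 6; E skipped.
Profit = 54 + 70 + 63 + 73 + 68 + 44 + 69 = 441

441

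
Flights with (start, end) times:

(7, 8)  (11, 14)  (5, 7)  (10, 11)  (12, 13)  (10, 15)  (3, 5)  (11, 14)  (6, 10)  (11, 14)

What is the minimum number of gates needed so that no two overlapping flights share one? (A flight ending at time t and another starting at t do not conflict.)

5

Count concurrent intervals with a sweep; the peak is the room count.
Events (time:±→running): 3:+→1 5:-→0 5:+→1 6:+→2 7:-→1 7:+→2 8:-→1 10:-→0 10:+→1 10:+→2 11:-→1 11:+→2 11:+→3 11:+→4 12:+→5 … peak 5.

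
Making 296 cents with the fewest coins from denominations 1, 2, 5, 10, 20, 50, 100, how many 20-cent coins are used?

2

Greedy: take as many of the largest coin as possible, then repeat with the remainder.
296 = 2×100 + 1×50 + 2×20 + 1×5 + 1×1
Count of 20: 2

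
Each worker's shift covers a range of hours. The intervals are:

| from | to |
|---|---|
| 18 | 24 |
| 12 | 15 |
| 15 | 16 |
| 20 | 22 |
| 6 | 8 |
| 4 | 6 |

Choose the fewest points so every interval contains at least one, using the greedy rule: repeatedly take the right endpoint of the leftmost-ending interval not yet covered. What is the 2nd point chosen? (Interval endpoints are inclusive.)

By right end: [4,6]  [6,8]  [12,15]  [15,16]  [20,22]  [18,24]
[4,6] uncovered → point at 6; [12,15] uncovered → point at 15; [20,22] uncovered → point at 22.
Points: 6, 15, 22 (3 total).

15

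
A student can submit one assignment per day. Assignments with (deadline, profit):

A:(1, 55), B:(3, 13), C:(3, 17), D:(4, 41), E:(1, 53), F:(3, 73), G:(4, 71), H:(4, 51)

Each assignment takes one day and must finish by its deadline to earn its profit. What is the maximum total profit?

Take jobs in profit order; each goes to the latest open slot no later than its deadline.
Profit order: F=73 G=71 A=55 E=53 H=51 D=41 C=17 B=13
Assign: F→slot 3, G→slot 4, A→slot 1, E skipped, H→slot 2, D skipped, C skipped, B skipped.
Slots: [1:A] [2:H] [3:F] [4:G]
Profit = 55 + 51 + 73 + 71 = 250

250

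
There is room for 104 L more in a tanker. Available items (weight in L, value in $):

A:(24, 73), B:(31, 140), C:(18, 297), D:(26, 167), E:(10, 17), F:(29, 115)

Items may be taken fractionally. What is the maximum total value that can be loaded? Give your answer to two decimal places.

719.00

Sort by value per unit weight and fill in that order.
Ratios (sorted): C 16.50, D 6.42, B 4.52, F 3.97, A 3.04, E 1.70
take C (18 @ 297); take D (26 @ 167); take B (31 @ 140); take F (29 @ 115). Capacity used 104/104.
Total value = 719.00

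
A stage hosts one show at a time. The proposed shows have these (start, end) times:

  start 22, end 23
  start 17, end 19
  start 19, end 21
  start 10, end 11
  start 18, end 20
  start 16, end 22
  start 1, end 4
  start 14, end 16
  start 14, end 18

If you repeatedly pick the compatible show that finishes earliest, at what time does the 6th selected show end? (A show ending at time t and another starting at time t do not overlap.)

23

Greedy by earliest finish: after sorting by end time, pick each interval compatible with the last pick.
Sorted by end: (1,4)  (10,11)  (14,16)  (14,18)  (17,19)  (18,20)  (19,21)  (16,22)  (22,23)
take (1,4); take (10,11); take (14,16); take (17,19); take (19,21); take (22,23).
Selected: (1,4) (10,11) (14,16) (17,19) (19,21) (22,23)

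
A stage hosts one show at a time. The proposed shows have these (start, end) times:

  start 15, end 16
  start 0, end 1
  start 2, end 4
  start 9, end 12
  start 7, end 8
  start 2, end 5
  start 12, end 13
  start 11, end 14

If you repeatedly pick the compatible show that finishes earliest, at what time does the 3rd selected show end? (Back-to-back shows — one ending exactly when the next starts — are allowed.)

Order by finish time; keep every interval that doesn't clash with the previous kept one.
Sorted by end: (0,1)  (2,4)  (2,5)  (7,8)  (9,12)  (12,13)  (11,14)  (15,16)
take (0,1); take (2,4); take (7,8); take (9,12); take (12,13); take (15,16).
Selected: (0,1) (2,4) (7,8) (9,12) (12,13) (15,16)

8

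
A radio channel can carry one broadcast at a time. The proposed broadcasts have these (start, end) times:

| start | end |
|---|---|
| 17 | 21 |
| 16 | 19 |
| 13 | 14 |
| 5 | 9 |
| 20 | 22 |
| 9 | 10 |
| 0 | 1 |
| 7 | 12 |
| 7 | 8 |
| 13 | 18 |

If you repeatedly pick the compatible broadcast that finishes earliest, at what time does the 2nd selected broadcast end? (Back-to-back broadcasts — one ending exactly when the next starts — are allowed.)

Sorted by end: (0,1)  (7,8)  (5,9)  (9,10)  (7,12)  (13,14)  (13,18)  (16,19)  (17,21)  (20,22)
take (0,1); take (7,8); take (9,10); skip (7,12); take (13,14); take (16,19); take (20,22).
Selected: (0,1) (7,8) (9,10) (13,14) (16,19) (20,22)

8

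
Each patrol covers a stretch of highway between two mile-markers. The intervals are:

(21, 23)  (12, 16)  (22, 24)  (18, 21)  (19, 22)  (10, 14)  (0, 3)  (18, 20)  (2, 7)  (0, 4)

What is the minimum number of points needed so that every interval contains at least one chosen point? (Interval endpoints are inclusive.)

4

Sort by right endpoint; whenever an interval is uncovered, place a point at its right end.
By right end: [0,3]  [0,4]  [2,7]  [10,14]  [12,16]  [18,20]  [18,21]  [19,22]  [21,23]  [22,24]
[0,3] uncovered → point at 3; [10,14] uncovered → point at 14; [18,20] uncovered → point at 20; [21,23] uncovered → point at 23.
Points: 3, 14, 20, 23 (4 total).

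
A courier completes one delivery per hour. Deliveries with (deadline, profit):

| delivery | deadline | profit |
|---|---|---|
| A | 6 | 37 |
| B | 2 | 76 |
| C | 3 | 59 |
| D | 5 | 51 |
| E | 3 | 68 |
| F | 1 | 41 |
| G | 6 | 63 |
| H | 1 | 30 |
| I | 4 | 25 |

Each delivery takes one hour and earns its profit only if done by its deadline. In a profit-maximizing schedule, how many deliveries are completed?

Profit order: B=76 E=68 G=63 C=59 D=51 F=41 A=37 H=30 I=25
Assign: B→slot 2, E→slot 3, G→slot 6, C→slot 1, D→slot 5, F skipped, A→slot 4, H skipped, I skipped.
Slots: [1:C] [2:B] [3:E] [4:A] [5:D] [6:G]
6 of 9 scheduled.

6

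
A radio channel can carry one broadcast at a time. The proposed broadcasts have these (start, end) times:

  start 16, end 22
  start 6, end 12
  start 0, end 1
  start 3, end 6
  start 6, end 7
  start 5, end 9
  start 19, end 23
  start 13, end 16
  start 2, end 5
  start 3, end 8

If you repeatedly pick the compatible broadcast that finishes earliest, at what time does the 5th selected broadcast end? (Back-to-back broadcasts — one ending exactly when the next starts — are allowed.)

22

Greedy by earliest finish: after sorting by end time, pick each interval compatible with the last pick.
By end time: (0,1), (2,5), (3,6), (6,7), (3,8), (5,9), (6,12), (13,16), (16,22), (19,23).
Pick (0,1); next start ≥ 1 → (2,5); next start ≥ 5 → (6,7); next start ≥ 7 → (13,16); next start ≥ 16 → (16,22).
Selected: (0,1) (2,5) (6,7) (13,16) (16,22)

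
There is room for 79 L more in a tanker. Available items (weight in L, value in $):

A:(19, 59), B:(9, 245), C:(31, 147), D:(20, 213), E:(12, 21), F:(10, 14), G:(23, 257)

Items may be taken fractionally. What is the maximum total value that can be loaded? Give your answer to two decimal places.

843.03

Greedy by value/weight ratio, highest first.
Order: B (245/9=27.22) > G (257/23=11.17) > D (213/20=10.65) > C (147/31=4.74) > A (59/19=3.11) > E (21/12=1.75) > F (14/10=1.40)
Fill: take B (9 @ 245) → take G (23 @ 257) → take D (20 @ 213) → take 27/31 of C → 128.03; 79/79 used.
Total value = 843.03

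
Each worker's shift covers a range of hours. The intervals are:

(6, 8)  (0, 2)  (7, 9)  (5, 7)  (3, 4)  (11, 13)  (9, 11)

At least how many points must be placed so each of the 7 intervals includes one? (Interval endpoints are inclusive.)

4

Process intervals by earliest right end; each time one isn't hit yet, stab at its right endpoint.
Sorted: [0,2] [3,4] [5,7] [6,8] [7,9] [9,11] [11,13]
{[0,2]} hit by 2; {[3,4]} hit by 4; {[5,7],[6,8],[7,9]} hit by 7; {[9,11],[11,13]} hit by 11.
Points: 2, 4, 7, 11 (4 total).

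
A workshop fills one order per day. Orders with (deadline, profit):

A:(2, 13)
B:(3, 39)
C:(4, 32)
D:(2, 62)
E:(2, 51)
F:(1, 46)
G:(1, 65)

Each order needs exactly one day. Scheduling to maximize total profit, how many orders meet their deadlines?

Profit order: G=65 D=62 E=51 F=46 B=39 C=32 A=13
Assign: G→slot 1, D→slot 2, E skipped, F skipped, B→slot 3, C→slot 4, A skipped.
Slots: [1:G] [2:D] [3:B] [4:C]
4 of 7 scheduled.

4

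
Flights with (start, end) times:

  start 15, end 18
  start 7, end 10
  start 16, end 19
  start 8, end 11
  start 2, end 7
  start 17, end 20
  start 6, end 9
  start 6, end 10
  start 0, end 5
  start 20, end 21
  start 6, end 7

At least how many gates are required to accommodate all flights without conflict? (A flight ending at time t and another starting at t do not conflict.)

4

Count concurrent intervals with a sweep; the peak is the room count.
Events (time:±→running): 0:+→1 2:+→2 5:-→1 6:+→2 6:+→3 6:+→4 … peak 4.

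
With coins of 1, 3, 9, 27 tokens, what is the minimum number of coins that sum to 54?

Greedy: take as many of the largest coin as possible, then repeat with the remainder.
54 − 2×27→0
Total coins = 2 = 2

2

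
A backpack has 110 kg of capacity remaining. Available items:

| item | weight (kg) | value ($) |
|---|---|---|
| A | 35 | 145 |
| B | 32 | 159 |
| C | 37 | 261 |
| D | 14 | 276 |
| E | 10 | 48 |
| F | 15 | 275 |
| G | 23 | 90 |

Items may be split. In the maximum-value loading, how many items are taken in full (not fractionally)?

5

Sort by value per unit weight and fill in that order.
Order: D (276/14=19.71) > F (275/15=18.33) > C (261/37=7.05) > B (159/32=4.97) > E (48/10=4.80) > A (145/35=4.14) > G (90/23=3.91)
Fill: take D (14 @ 276) → take F (15 @ 275) → take C (37 @ 261) → take B (32 @ 159) → take E (10 @ 48) → take 2/35 of A → 8.29; 110/110 used.
5 item(s) taken whole; one partial (take 2/35 of A).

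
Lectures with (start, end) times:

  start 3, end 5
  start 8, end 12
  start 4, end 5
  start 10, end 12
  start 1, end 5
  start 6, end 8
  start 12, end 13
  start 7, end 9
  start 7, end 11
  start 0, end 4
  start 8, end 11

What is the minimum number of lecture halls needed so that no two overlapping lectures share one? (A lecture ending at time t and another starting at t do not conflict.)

4

Count concurrent intervals with a sweep; the peak is the room count.
Events (time:±→running): 0:+→1 1:+→2 3:+→3 4:-→2 4:+→3 5:-→2 5:-→1 5:-→0 6:+→1 7:+→2 7:+→3 8:-→2 8:+→3 8:+→4 … peak 4.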